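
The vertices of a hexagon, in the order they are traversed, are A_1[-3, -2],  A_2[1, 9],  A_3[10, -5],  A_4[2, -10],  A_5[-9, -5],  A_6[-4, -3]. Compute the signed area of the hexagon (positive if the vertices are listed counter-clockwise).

-152

Σ = (-25) + (-95) + (-90) + (-100) + (7) + (-1) = -304
Signed area = Σ/2 = -152 (negative ⇒ clockwise traversal).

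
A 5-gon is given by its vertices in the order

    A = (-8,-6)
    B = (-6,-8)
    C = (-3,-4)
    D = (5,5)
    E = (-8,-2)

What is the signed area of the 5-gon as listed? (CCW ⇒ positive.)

Apply the shoelace (surveyor's) formula: 2A = Σ (x_i·y_{i+1} − x_{i+1}·y_i), indices taken mod 5.
Σ = (28) + (0) + (5) + (30) + (32) = 95
Signed area = Σ/2 = 47.5 (positive ⇒ counter-clockwise traversal).

47.5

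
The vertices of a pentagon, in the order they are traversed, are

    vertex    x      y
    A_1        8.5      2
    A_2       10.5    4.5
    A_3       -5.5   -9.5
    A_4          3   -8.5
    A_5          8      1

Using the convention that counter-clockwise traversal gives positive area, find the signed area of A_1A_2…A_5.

48

Cross-terms: 17.25, -75, 75.25, 71, 7.5  ⇒  Σ = 96
Signed area = Σ/2 = 48 (positive ⇒ counter-clockwise traversal).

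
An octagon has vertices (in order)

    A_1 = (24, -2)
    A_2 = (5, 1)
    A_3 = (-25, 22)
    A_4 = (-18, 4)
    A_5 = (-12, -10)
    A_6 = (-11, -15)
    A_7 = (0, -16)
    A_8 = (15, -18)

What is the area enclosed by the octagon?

790.5

Σ = (34) + (135) + (296) + (228) + (70) + (176) + (240) + (402) = 1581
Area = |Σ|/2 = 790.5.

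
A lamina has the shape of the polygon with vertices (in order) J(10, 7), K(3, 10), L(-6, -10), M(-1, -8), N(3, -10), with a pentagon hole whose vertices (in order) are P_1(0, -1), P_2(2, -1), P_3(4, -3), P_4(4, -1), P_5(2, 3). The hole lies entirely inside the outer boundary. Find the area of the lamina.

141

Outer boundary:
Apply the shoelace (surveyor's) formula: 2A = Σ (x_i·y_{i+1} − x_{i+1}·y_i), indices taken mod 5.
Σ = (79) + (30) + (38) + (34) + (121) = 302
Area = |Σ|/2 = 151.
Hole:
Apply the shoelace (surveyor's) formula: 2A = Σ (x_i·y_{i+1} − x_{i+1}·y_i), indices taken mod 5.
Σ = (2) + (-2) + (8) + (14) + (-2) = 20
Area = |Σ|/2 = 10.
Net area = 151 − 10 = 141.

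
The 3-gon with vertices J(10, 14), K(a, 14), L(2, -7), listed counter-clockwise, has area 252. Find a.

Write out the shoelace sum; only the two edges meeting at K involve a:
2·Area = [(10·14 − a·14) + (a·(-7) − 2·14)] + 98
       = -21·a + 210 = 504
⇒ a = -14.

-14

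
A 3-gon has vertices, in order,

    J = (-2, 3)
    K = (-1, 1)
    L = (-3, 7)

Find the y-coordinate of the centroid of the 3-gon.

11/3

Apply Gauss's area formula. First the cross-terms c_i = x_i·y_{i+1} − x_{i+1}·y_i:
  1, -4, 5  ⇒  2A = 2, A = 1.
Then Σ (y_i + y_{i+1})·c_i = 22, so ȳ = 22 / (6·1) = 11/3.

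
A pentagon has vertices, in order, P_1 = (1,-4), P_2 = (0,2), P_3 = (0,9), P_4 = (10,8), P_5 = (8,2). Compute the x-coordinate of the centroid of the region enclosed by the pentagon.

Apply the surveyor's formula. First the cross-terms c_i = x_i·y_{i+1} − x_{i+1}·y_i:
  2, 0, -90, -44, -34  ⇒  2A = -166, A = -83.
Then Σ (x_i + x_{i+1})·c_i = -1996, so x̄ = -1996 / (6·(-83)) = 998/249.

998/249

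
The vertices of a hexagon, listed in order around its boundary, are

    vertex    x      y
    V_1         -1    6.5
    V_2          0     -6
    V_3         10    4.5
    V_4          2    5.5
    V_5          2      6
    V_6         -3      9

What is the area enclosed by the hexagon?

69.25

Apply the shoelace formula: 2A = Σ (x_i·y_{i+1} − x_{i+1}·y_i), indices taken mod 6.
Cross-terms: 6, 60, 46, 1, 36, -10.5  ⇒  Σ = 138.5
Area = |Σ|/2 = 69.25.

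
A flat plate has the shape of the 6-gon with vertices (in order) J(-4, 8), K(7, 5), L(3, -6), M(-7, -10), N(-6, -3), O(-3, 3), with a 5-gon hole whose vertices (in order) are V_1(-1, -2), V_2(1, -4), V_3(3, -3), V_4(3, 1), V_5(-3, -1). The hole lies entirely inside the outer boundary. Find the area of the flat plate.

Outer boundary:
Apply the shoelace (surveyor's) formula: 2A = Σ (x_i·y_{i+1} − x_{i+1}·y_i), indices taken mod 6.
Σ = (-76) + (-57) + (-72) + (-39) + (-27) + (-12) = -283
Area = |Σ|/2 = 141.5.
Hole:
Apply the surveyor's formula: 2A = Σ (x_i·y_{i+1} − x_{i+1}·y_i), indices taken mod 5.
Σ = (6) + (9) + (12) + (0) + (5) = 32
Area = |Σ|/2 = 16.
Net area = 141.5 − 16 = 125.5.

125.5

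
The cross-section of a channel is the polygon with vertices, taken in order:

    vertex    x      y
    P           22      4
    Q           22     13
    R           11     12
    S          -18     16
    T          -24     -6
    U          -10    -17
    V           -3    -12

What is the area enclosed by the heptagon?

936

Apply the shoelace (surveyor's) formula: 2A = Σ (x_i·y_{i+1} − x_{i+1}·y_i), indices taken mod 7.
Σ = (198) + (121) + (392) + (492) + (348) + (69) + (252) = 1872
Area = |Σ|/2 = 936.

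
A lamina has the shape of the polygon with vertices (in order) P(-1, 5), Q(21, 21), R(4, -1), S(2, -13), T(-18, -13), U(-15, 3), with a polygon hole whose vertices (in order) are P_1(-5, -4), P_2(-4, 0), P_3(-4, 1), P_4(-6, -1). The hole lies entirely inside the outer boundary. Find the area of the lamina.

Outer boundary:
P→Q: (-1)(21) − (21)(5) = -126
Q→R: (21)(-1) − (4)(21) = -105
R→S: (4)(-13) − (2)(-1) = -50
S→T: (2)(-13) − (-18)(-13) = -260
T→U: (-18)(3) − (-15)(-13) = -249
U→P: (-15)(5) − (-1)(3) = -72
Σ = -862
Area = |Σ|/2 = 431.
Hole:
Cross-terms: -16, -4, 10, 19  ⇒  Σ = 9
Area = |Σ|/2 = 4.5.
Net area = 431 − 4.5 = 426.5.

426.5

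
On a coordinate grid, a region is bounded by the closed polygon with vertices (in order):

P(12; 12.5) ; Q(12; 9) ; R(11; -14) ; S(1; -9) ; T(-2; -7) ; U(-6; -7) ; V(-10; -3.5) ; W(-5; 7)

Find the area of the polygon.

365

Apply Gauss's area formula: 2A = Σ (x_i·y_{i+1} − x_{i+1}·y_i), indices taken mod 8.
Σ = (-42) + (-267) + (-85) + (-25) + (-28) + (-49) + (-87.5) + (-146.5) = -730
Area = |Σ|/2 = 365.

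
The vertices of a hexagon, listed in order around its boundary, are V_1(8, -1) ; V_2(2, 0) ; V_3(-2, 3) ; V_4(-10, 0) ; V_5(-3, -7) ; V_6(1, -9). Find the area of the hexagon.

106.5

V_1→V_2: (8)(0) − (2)(-1) = 2
V_2→V_3: (2)(3) − (-2)(0) = 6
V_3→V_4: (-2)(0) − (-10)(3) = 30
V_4→V_5: (-10)(-7) − (-3)(0) = 70
V_5→V_6: (-3)(-9) − (1)(-7) = 34
V_6→V_1: (1)(-1) − (8)(-9) = 71
Σ = 213
Area = |Σ|/2 = 106.5.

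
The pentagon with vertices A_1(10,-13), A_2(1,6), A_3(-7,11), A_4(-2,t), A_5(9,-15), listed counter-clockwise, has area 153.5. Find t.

Write out the shoelace sum; only the two edges meeting at A_4 involve t:
2·Area = [((-7)·t − (-2)·11) + ((-2)·(-15) − 9·t)] + 159
       = -16·t + 211 = 307
⇒ t = -6.

-6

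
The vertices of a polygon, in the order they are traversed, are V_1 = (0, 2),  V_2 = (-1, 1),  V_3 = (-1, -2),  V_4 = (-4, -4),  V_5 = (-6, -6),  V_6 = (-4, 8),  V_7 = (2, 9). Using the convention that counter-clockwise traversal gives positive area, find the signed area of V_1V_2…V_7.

-59.5

Apply Gauss's area formula: 2A = Σ (x_i·y_{i+1} − x_{i+1}·y_i), indices taken mod 7.
Σ = (2) + (3) + (-4) + (0) + (-72) + (-52) + (4) = -119
Signed area = Σ/2 = -59.5 (negative ⇒ clockwise traversal).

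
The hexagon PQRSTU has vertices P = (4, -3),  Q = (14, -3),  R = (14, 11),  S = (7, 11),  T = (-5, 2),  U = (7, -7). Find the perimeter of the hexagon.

|PQ| = √((10)² + (0)²) = √100 = 10
|QR| = √((0)² + (14)²) = √196 = 14
|RS| = √((-7)² + (0)²) = √49 = 7
|ST| = √((-12)² + (-9)²) = √225 = 15
|TU| = √((12)² + (-9)²) = √225 = 15
|UP| = √((-3)² + (4)²) = √25 = 5
Perimeter = 10 + 14 + 7 + 15 + 15 + 5 = 66.

66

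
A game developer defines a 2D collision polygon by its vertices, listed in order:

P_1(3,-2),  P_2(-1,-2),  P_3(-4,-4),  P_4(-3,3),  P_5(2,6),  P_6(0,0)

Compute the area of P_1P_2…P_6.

Apply the shoelace formula: 2A = Σ (x_i·y_{i+1} − x_{i+1}·y_i), indices taken mod 6.
Σ = (-8) + (-4) + (-24) + (-24) + (0) + (0) = -60
Area = |Σ|/2 = 30.

30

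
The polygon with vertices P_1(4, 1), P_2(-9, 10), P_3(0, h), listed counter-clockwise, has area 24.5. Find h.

0

Write out the shoelace sum; only the two edges meeting at P_3 involve h:
2·Area = [((-9)·h − 0·10) + (0·1 − 4·h)] + 49
       = -13·h + 49 = 49
⇒ h = 0.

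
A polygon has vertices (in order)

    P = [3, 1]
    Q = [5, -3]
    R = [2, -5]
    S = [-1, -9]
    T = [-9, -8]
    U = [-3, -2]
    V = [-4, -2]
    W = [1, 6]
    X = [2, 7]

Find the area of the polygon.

Apply the shoelace formula: 2A = Σ (x_i·y_{i+1} − x_{i+1}·y_i), indices taken mod 9.
Σ = (-14) + (-19) + (-23) + (-73) + (-6) + (-2) + (-22) + (-5) + (-19) = -183
Area = |Σ|/2 = 91.5.

91.5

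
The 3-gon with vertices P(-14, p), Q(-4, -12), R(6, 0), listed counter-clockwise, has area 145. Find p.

The doubled signed area Σ (x_i y_{i+1} − x_{i+1} y_i) is linear in p.
With p=0 it equals 240; the coefficient of p is 10 (from the two edges through P).
So 10·p + 240 = 2·145 = 290 ⇒ p = 5.

5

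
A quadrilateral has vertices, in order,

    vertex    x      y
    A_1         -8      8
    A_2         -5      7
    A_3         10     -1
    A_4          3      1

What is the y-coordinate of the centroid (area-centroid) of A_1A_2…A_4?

19/6

Apply Gauss's area formula. First the cross-terms c_i = x_i·y_{i+1} − x_{i+1}·y_i:
  -16, -65, 13, 32  ⇒  2A = -36, A = -18.
Then Σ (y_i + y_{i+1})·c_i = -342, so ȳ = -342 / (6·(-18)) = 19/6.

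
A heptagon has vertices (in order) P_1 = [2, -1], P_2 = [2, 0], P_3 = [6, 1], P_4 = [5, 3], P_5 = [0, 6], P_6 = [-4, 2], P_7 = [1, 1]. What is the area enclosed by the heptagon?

31

Apply the shoelace (surveyor's) formula: 2A = Σ (x_i·y_{i+1} − x_{i+1}·y_i), indices taken mod 7.
Cross-terms: 2, 2, 13, 30, 24, -6, -3  ⇒  Σ = 62
Area = |Σ|/2 = 31.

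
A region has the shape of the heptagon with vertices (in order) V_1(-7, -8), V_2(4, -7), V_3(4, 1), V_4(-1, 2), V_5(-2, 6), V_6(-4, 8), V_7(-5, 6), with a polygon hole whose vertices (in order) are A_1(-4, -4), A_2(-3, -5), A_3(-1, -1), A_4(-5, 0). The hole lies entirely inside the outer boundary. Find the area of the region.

Outer boundary:
Cross-terms: 81, 32, 9, -2, 8, 16, 82  ⇒  Σ = 226
Area = |Σ|/2 = 113.
Hole:
Apply the shoelace formula: 2A = Σ (x_i·y_{i+1} − x_{i+1}·y_i), indices taken mod 4.
Cross-terms: 8, -2, -5, 20  ⇒  Σ = 21
Area = |Σ|/2 = 10.5.
Net area = 113 − 10.5 = 102.5.

102.5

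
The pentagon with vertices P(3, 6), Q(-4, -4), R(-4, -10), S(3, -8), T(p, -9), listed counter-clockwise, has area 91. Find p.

6

The doubled signed area Σ (x_i y_{i+1} − x_{i+1} y_i) is linear in p.
With p=0 it equals 98; the coefficient of p is 14 (from the two edges through T).
So 14·p + 98 = 2·91 = 182 ⇒ p = 6.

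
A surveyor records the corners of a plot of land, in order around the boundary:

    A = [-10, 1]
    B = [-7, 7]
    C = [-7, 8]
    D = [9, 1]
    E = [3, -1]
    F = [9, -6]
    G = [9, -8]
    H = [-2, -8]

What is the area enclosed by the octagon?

179

Apply the shoelace (surveyor's) formula: 2A = Σ (x_i·y_{i+1} − x_{i+1}·y_i), indices taken mod 8.
Σ = (-63) + (-7) + (-79) + (-12) + (-9) + (-18) + (-88) + (-82) = -358
Area = |Σ|/2 = 179.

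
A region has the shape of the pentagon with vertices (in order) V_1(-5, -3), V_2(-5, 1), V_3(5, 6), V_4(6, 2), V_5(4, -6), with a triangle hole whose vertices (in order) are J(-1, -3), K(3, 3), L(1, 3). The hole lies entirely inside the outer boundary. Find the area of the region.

Outer boundary:
V_1→V_2: (-5)(1) − (-5)(-3) = -20
V_2→V_3: (-5)(6) − (5)(1) = -35
V_3→V_4: (5)(2) − (6)(6) = -26
V_4→V_5: (6)(-6) − (4)(2) = -44
V_5→V_1: (4)(-3) − (-5)(-6) = -42
Σ = -167
Area = |Σ|/2 = 83.5.
Hole:
Cross-terms: 6, 6, 0  ⇒  Σ = 12
Area = |Σ|/2 = 6.
Net area = 83.5 − 6 = 77.5.

77.5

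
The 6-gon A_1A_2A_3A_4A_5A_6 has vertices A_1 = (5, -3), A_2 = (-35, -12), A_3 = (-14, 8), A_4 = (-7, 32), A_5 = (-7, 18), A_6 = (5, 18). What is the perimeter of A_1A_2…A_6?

142

|A_1A_2| = √((-40)² + (-9)²) = √1681 = 41
|A_2A_3| = √((21)² + (20)²) = √841 = 29
|A_3A_4| = √((7)² + (24)²) = √625 = 25
|A_4A_5| = √((0)² + (-14)²) = √196 = 14
|A_5A_6| = √((12)² + (0)²) = √144 = 12
|A_6A_1| = √((0)² + (-21)²) = √441 = 21
Perimeter = 41 + 29 + 25 + 14 + 12 + 21 = 142.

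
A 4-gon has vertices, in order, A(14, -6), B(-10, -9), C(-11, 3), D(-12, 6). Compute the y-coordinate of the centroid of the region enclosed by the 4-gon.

Apply the surveyor's formula. First the cross-terms c_i = x_i·y_{i+1} − x_{i+1}·y_i:
  -186, -129, -30, -12  ⇒  2A = -357, A = -178.5.
Then Σ (y_i + y_{i+1})·c_i = 3294, so ȳ = 3294 / (6·(-178.5)) = -366/119.

-366/119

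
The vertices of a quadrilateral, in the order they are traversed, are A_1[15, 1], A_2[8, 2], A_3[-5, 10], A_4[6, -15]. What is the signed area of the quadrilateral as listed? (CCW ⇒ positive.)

179

Apply the surveyor's formula: 2A = Σ (x_i·y_{i+1} − x_{i+1}·y_i), indices taken mod 4.
Σ = (22) + (90) + (15) + (231) = 358
Signed area = Σ/2 = 179 (positive ⇒ counter-clockwise traversal).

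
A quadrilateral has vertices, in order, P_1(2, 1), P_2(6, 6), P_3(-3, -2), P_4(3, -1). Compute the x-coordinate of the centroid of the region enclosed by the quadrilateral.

Apply the shoelace (surveyor's) formula. First the cross-terms c_i = x_i·y_{i+1} − x_{i+1}·y_i:
  6, 6, 9, 5  ⇒  2A = 26, A = 13.
Then Σ (x_i + x_{i+1})·c_i = 91, so x̄ = 91 / (6·13) = 7/6.

7/6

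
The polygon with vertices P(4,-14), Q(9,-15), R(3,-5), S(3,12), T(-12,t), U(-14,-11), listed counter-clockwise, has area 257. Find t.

Write out the shoelace sum; only the two edges meeting at T involve t:
2·Area = [(3·t − (-12)·12) + ((-12)·(-11) − (-14)·t)] + 357
       = 17·t + 633 = 514
⇒ t = -7.

-7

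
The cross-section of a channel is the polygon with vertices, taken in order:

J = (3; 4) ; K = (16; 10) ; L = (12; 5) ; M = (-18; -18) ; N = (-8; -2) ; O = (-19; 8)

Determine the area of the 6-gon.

255

Σ = (-34) + (-40) + (-126) + (-108) + (-102) + (-100) = -510
Area = |Σ|/2 = 255.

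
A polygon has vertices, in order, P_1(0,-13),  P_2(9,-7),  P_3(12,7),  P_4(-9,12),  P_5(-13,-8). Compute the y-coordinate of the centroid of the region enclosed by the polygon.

-87/217

Apply the surveyor's formula. First the cross-terms c_i = x_i·y_{i+1} − x_{i+1}·y_i:
  117, 147, 207, 228, 169  ⇒  2A = 868, A = 434.
Then Σ (y_i + y_{i+1})·c_i = -1044, so ȳ = -1044 / (6·434) = -87/217.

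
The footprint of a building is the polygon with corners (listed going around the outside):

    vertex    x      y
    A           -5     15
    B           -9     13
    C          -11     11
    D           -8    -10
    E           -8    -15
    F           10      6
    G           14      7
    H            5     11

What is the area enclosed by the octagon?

344.5

Apply the shoelace formula: 2A = Σ (x_i·y_{i+1} − x_{i+1}·y_i), indices taken mod 8.
A→B: (-5)(13) − (-9)(15) = 70
B→C: (-9)(11) − (-11)(13) = 44
C→D: (-11)(-10) − (-8)(11) = 198
D→E: (-8)(-15) − (-8)(-10) = 40
E→F: (-8)(6) − (10)(-15) = 102
F→G: (10)(7) − (14)(6) = -14
G→H: (14)(11) − (5)(7) = 119
H→A: (5)(15) − (-5)(11) = 130
Σ = 689
Area = |Σ|/2 = 344.5.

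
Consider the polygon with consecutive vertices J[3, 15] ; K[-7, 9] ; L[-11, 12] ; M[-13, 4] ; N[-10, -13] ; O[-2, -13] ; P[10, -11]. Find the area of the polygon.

453.5

Σ = (132) + (15) + (112) + (209) + (104) + (152) + (183) = 907
Area = |Σ|/2 = 453.5.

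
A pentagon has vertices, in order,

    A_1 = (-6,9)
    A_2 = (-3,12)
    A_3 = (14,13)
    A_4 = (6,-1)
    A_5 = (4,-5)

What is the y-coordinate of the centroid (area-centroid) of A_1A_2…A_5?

Apply the shoelace formula. First the cross-terms c_i = x_i·y_{i+1} − x_{i+1}·y_i:
  -45, -207, -92, -26, 6  ⇒  2A = -364, A = -182.
Then Σ (y_i + y_{i+1})·c_i = -7044, so ȳ = -7044 / (6·(-182)) = 587/91.

587/91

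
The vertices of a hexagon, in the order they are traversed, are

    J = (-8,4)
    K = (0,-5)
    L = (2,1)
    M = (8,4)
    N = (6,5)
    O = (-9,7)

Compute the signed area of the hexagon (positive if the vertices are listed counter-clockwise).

86.5

Apply the shoelace formula: 2A = Σ (x_i·y_{i+1} − x_{i+1}·y_i), indices taken mod 6.
J→K: (-8)(-5) − (0)(4) = 40
K→L: (0)(1) − (2)(-5) = 10
L→M: (2)(4) − (8)(1) = 0
M→N: (8)(5) − (6)(4) = 16
N→O: (6)(7) − (-9)(5) = 87
O→J: (-9)(4) − (-8)(7) = 20
Σ = 173
Signed area = Σ/2 = 86.5 (positive ⇒ counter-clockwise traversal).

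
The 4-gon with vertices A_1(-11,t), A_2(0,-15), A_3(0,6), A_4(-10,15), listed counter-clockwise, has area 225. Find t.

-6

The doubled signed area Σ (x_i y_{i+1} − x_{i+1} y_i) is linear in t.
With t=0 it equals 390; the coefficient of t is -10 (from the two edges through A_1).
So -10·t + 390 = 2·225 = 450 ⇒ t = -6.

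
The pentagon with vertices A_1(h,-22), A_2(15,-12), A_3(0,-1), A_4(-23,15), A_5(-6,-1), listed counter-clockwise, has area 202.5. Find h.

The doubled signed area Σ (x_i y_{i+1} − x_{i+1} y_i) is linear in h.
With h=0 it equals 537; the coefficient of h is -11 (from the two edges through A_1).
So -11·h + 537 = 2·202.5 = 405 ⇒ h = 12.

12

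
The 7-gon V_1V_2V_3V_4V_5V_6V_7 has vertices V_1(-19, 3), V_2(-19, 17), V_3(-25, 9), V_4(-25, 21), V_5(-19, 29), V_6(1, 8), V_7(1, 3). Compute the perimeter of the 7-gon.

|V_1V_2| = √((0)² + (14)²) = √196 = 14
|V_2V_3| = √((-6)² + (-8)²) = √100 = 10
|V_3V_4| = √((0)² + (12)²) = √144 = 12
|V_4V_5| = √((6)² + (8)²) = √100 = 10
|V_5V_6| = √((20)² + (-21)²) = √841 = 29
|V_6V_7| = √((0)² + (-5)²) = √25 = 5
|V_7V_1| = √((-20)² + (0)²) = √400 = 20
Perimeter = 14 + 10 + 12 + 10 + 29 + 5 + 20 = 100.

100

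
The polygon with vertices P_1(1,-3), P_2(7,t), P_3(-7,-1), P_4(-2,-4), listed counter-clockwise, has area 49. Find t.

6

Write out the shoelace sum; only the two edges meeting at P_2 involve t:
2·Area = [(1·t − 7·(-3)) + (7·(-1) − (-7)·t)] + 36
       = 8·t + 50 = 98
⇒ t = 6.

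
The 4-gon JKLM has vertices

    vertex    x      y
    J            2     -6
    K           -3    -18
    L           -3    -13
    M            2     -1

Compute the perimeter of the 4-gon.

36

|JK| = √((-5)² + (-12)²) = √169 = 13
|KL| = √((0)² + (5)²) = √25 = 5
|LM| = √((5)² + (12)²) = √169 = 13
|MJ| = √((0)² + (-5)²) = √25 = 5
Perimeter = 13 + 5 + 13 + 5 = 36.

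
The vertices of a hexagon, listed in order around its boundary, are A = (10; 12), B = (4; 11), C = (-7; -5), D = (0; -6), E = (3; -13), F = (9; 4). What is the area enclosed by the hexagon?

188

Apply the surveyor's formula: 2A = Σ (x_i·y_{i+1} − x_{i+1}·y_i), indices taken mod 6.
Cross-terms: 62, 57, 42, 18, 129, 68  ⇒  Σ = 376
Area = |Σ|/2 = 188.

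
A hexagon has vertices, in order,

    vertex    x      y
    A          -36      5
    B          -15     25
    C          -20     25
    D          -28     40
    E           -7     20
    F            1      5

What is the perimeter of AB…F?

134

|AB| = √((21)² + (20)²) = √841 = 29
|BC| = √((-5)² + (0)²) = √25 = 5
|CD| = √((-8)² + (15)²) = √289 = 17
|DE| = √((21)² + (-20)²) = √841 = 29
|EF| = √((8)² + (-15)²) = √289 = 17
|FA| = √((-37)² + (0)²) = √1369 = 37
Perimeter = 29 + 5 + 17 + 29 + 17 + 37 = 134.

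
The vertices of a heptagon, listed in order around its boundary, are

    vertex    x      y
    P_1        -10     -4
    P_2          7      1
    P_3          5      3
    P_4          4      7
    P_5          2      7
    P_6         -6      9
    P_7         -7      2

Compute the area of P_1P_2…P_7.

Apply Gauss's area formula: 2A = Σ (x_i·y_{i+1} − x_{i+1}·y_i), indices taken mod 7.
Cross-terms: 18, 16, 23, 14, 60, 51, 48  ⇒  Σ = 230
Area = |Σ|/2 = 115.

115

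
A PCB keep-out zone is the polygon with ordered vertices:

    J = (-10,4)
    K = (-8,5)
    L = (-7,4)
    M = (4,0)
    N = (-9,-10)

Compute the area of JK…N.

Apply Gauss's area formula: 2A = Σ (x_i·y_{i+1} − x_{i+1}·y_i), indices taken mod 5.
Σ = (-18) + (3) + (-16) + (-40) + (-136) = -207
Area = |Σ|/2 = 103.5.

103.5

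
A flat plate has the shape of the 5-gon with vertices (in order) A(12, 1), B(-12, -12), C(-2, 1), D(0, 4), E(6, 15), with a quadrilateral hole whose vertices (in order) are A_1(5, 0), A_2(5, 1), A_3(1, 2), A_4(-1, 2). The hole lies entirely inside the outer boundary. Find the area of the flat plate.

183

Outer boundary:
Σ = (-132) + (-36) + (-8) + (-24) + (-174) = -374
Area = |Σ|/2 = 187.
Hole:
Apply the surveyor's formula: 2A = Σ (x_i·y_{i+1} − x_{i+1}·y_i), indices taken mod 4.
A_1→A_2: (5)(1) − (5)(0) = 5
A_2→A_3: (5)(2) − (1)(1) = 9
A_3→A_4: (1)(2) − (-1)(2) = 4
A_4→A_1: (-1)(0) − (5)(2) = -10
Σ = 8
Area = |Σ|/2 = 4.
Net area = 187 − 4 = 183.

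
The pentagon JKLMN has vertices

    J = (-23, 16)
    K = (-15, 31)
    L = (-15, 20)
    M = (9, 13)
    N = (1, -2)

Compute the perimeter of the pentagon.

100

|JK| = √((8)² + (15)²) = √289 = 17
|KL| = √((0)² + (-11)²) = √121 = 11
|LM| = √((24)² + (-7)²) = √625 = 25
|MN| = √((-8)² + (-15)²) = √289 = 17
|NJ| = √((-24)² + (18)²) = √900 = 30
Perimeter = 17 + 11 + 25 + 17 + 30 = 100.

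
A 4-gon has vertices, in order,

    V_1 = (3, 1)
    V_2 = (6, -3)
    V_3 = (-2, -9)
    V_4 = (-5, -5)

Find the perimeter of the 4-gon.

|V_1V_2| = √((3)² + (-4)²) = √25 = 5
|V_2V_3| = √((-8)² + (-6)²) = √100 = 10
|V_3V_4| = √((-3)² + (4)²) = √25 = 5
|V_4V_1| = √((8)² + (6)²) = √100 = 10
Perimeter = 5 + 10 + 5 + 10 = 30.

30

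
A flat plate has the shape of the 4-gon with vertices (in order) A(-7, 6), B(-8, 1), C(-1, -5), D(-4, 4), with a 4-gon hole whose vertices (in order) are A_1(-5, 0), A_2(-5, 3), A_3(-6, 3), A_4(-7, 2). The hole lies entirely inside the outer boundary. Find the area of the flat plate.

27.5

Outer boundary:
Apply the surveyor's formula: 2A = Σ (x_i·y_{i+1} − x_{i+1}·y_i), indices taken mod 4.
Cross-terms: 41, 41, -24, 4  ⇒  Σ = 62
Area = |Σ|/2 = 31.
Hole:
Apply the shoelace formula: 2A = Σ (x_i·y_{i+1} − x_{i+1}·y_i), indices taken mod 4.
Σ = (-15) + (3) + (9) + (10) = 7
Area = |Σ|/2 = 3.5.
Net area = 31 − 3.5 = 27.5.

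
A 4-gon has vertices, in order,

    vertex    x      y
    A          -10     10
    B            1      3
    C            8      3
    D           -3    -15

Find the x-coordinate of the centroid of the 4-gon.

Apply Gauss's area formula. First the cross-terms c_i = x_i·y_{i+1} − x_{i+1}·y_i:
  -40, -21, -111, -180  ⇒  2A = -352, A = -176.
Then Σ (x_i + x_{i+1})·c_i = 1956, so x̄ = 1956 / (6·(-176)) = -163/88.

-163/88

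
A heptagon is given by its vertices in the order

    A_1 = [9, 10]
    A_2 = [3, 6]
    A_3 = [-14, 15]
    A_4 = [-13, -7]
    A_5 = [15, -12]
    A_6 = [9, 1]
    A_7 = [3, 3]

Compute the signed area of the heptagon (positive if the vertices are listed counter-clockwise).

Apply Gauss's area formula: 2A = Σ (x_i·y_{i+1} − x_{i+1}·y_i), indices taken mod 7.
A_1→A_2: (9)(6) − (3)(10) = 24
A_2→A_3: (3)(15) − (-14)(6) = 129
A_3→A_4: (-14)(-7) − (-13)(15) = 293
A_4→A_5: (-13)(-12) − (15)(-7) = 261
A_5→A_6: (15)(1) − (9)(-12) = 123
A_6→A_7: (9)(3) − (3)(1) = 24
A_7→A_1: (3)(10) − (9)(3) = 3
Σ = 857
Signed area = Σ/2 = 428.5 (positive ⇒ counter-clockwise traversal).

428.5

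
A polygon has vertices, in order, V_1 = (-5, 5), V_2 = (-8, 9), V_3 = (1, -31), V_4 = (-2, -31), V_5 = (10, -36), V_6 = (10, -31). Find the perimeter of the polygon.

106

|V_1V_2| = √((-3)² + (4)²) = √25 = 5
|V_2V_3| = √((9)² + (-40)²) = √1681 = 41
|V_3V_4| = √((-3)² + (0)²) = √9 = 3
|V_4V_5| = √((12)² + (-5)²) = √169 = 13
|V_5V_6| = √((0)² + (5)²) = √25 = 5
|V_6V_1| = √((-15)² + (36)²) = √1521 = 39
Perimeter = 5 + 41 + 3 + 13 + 5 + 39 = 106.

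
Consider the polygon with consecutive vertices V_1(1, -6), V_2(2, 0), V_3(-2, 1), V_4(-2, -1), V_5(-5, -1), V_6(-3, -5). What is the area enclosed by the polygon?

30

Σ = (12) + (2) + (4) + (-3) + (22) + (23) = 60
Area = |Σ|/2 = 30.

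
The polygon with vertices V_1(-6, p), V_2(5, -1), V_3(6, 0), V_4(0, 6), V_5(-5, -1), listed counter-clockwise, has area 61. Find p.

-5

The doubled signed area Σ (x_i y_{i+1} − x_{i+1} y_i) is linear in p.
With p=0 it equals 72; the coefficient of p is -10 (from the two edges through V_1).
So -10·p + 72 = 2·61 = 122 ⇒ p = -5.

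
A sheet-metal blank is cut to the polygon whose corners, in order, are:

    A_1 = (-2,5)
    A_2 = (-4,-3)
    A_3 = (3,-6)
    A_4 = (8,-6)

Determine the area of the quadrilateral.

58.5

Σ = (26) + (33) + (30) + (28) = 117
Area = |Σ|/2 = 58.5.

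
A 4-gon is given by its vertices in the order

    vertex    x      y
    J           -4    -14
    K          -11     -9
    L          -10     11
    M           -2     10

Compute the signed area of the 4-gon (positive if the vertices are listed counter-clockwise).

-169.5

Apply the shoelace (surveyor's) formula: 2A = Σ (x_i·y_{i+1} − x_{i+1}·y_i), indices taken mod 4.
Σ = (-118) + (-211) + (-78) + (68) = -339
Signed area = Σ/2 = -169.5 (negative ⇒ clockwise traversal).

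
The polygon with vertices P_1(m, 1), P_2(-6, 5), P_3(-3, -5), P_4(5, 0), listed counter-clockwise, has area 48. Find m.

Write out the shoelace sum; only the two edges meeting at P_1 involve m:
2·Area = [(5·1 − m·0) + (m·5 − (-6)·1)] + 70
       = 5·m + 81 = 96
⇒ m = 3.

3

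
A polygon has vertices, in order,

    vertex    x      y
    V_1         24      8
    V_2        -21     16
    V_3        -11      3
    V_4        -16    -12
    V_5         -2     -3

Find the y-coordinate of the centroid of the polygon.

913/185

Apply the shoelace (surveyor's) formula. First the cross-terms c_i = x_i·y_{i+1} − x_{i+1}·y_i:
  552, 113, 180, 24, 56  ⇒  2A = 925, A = 462.5.
Then Σ (y_i + y_{i+1})·c_i = 13695, so ȳ = 13695 / (6·462.5) = 913/185.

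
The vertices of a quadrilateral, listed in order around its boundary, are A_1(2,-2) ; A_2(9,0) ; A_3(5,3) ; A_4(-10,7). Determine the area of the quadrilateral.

58

Apply the shoelace formula: 2A = Σ (x_i·y_{i+1} − x_{i+1}·y_i), indices taken mod 4.
Σ = (18) + (27) + (65) + (6) = 116
Area = |Σ|/2 = 58.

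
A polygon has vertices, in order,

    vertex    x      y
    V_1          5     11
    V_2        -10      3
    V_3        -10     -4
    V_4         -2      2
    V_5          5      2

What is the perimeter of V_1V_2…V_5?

|V_1V_2| = √((-15)² + (-8)²) = √289 = 17
|V_2V_3| = √((0)² + (-7)²) = √49 = 7
|V_3V_4| = √((8)² + (6)²) = √100 = 10
|V_4V_5| = √((7)² + (0)²) = √49 = 7
|V_5V_1| = √((0)² + (9)²) = √81 = 9
Perimeter = 17 + 7 + 10 + 7 + 9 = 50.

50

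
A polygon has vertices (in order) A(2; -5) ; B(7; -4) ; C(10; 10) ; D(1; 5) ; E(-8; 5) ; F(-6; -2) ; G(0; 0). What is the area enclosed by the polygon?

Σ = (27) + (110) + (40) + (45) + (46) + (0) + (0) = 268
Area = |Σ|/2 = 134.

134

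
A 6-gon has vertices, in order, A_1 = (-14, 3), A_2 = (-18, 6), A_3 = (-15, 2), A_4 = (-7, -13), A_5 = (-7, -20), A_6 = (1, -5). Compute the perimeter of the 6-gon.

|A_1A_2| = √((-4)² + (3)²) = √25 = 5
|A_2A_3| = √((3)² + (-4)²) = √25 = 5
|A_3A_4| = √((8)² + (-15)²) = √289 = 17
|A_4A_5| = √((0)² + (-7)²) = √49 = 7
|A_5A_6| = √((8)² + (15)²) = √289 = 17
|A_6A_1| = √((-15)² + (8)²) = √289 = 17
Perimeter = 5 + 5 + 17 + 7 + 17 + 17 = 68.

68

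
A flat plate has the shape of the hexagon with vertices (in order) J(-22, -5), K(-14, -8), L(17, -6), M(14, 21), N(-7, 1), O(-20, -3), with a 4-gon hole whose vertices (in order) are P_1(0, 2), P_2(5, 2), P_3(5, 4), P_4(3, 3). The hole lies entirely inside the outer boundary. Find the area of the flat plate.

497

Outer boundary:
Apply the surveyor's formula: 2A = Σ (x_i·y_{i+1} − x_{i+1}·y_i), indices taken mod 6.
J→K: (-22)(-8) − (-14)(-5) = 106
K→L: (-14)(-6) − (17)(-8) = 220
L→M: (17)(21) − (14)(-6) = 441
M→N: (14)(1) − (-7)(21) = 161
N→O: (-7)(-3) − (-20)(1) = 41
O→J: (-20)(-5) − (-22)(-3) = 34
Σ = 1003
Area = |Σ|/2 = 501.5.
Hole:
Apply the shoelace formula: 2A = Σ (x_i·y_{i+1} − x_{i+1}·y_i), indices taken mod 4.
Σ = (-10) + (10) + (3) + (6) = 9
Area = |Σ|/2 = 4.5.
Net area = 501.5 − 4.5 = 497.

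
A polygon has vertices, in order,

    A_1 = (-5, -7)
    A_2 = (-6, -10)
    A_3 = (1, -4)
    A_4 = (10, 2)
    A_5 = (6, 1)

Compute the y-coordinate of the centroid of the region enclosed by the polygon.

Apply Gauss's area formula. First the cross-terms c_i = x_i·y_{i+1} − x_{i+1}·y_i:
  8, 34, 42, -2, -37  ⇒  2A = 45, A = 22.5.
Then Σ (y_i + y_{i+1})·c_i = -480, so ȳ = -480 / (6·22.5) = -32/9.

-32/9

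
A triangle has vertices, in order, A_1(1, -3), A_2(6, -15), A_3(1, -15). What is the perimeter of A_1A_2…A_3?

|A_1A_2| = √((5)² + (-12)²) = √169 = 13
|A_2A_3| = √((-5)² + (0)²) = √25 = 5
|A_3A_1| = √((0)² + (12)²) = √144 = 12
Perimeter = 13 + 5 + 12 = 30.

30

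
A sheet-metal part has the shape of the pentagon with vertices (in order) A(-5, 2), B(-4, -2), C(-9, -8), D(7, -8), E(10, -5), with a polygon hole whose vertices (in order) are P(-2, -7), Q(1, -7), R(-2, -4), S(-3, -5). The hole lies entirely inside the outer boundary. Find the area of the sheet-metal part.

Outer boundary:
Apply the surveyor's formula: 2A = Σ (x_i·y_{i+1} − x_{i+1}·y_i), indices taken mod 5.
A→B: (-5)(-2) − (-4)(2) = 18
B→C: (-4)(-8) − (-9)(-2) = 14
C→D: (-9)(-8) − (7)(-8) = 128
D→E: (7)(-5) − (10)(-8) = 45
E→A: (10)(2) − (-5)(-5) = -5
Σ = 200
Area = |Σ|/2 = 100.
Hole:
Apply the shoelace formula: 2A = Σ (x_i·y_{i+1} − x_{i+1}·y_i), indices taken mod 4.
Σ = (21) + (-18) + (-2) + (11) = 12
Area = |Σ|/2 = 6.
Net area = 100 − 6 = 94.

94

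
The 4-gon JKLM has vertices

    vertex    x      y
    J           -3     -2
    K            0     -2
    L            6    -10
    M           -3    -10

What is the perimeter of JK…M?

|JK| = √((3)² + (0)²) = √9 = 3
|KL| = √((6)² + (-8)²) = √100 = 10
|LM| = √((-9)² + (0)²) = √81 = 9
|MJ| = √((0)² + (8)²) = √64 = 8
Perimeter = 3 + 10 + 9 + 8 = 30.

30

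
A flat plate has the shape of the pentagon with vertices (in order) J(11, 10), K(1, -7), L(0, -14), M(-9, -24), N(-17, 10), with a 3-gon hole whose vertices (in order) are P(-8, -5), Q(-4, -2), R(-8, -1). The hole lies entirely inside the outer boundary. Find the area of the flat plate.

494.5

Outer boundary:
Apply Gauss's area formula: 2A = Σ (x_i·y_{i+1} − x_{i+1}·y_i), indices taken mod 5.
Cross-terms: -87, -14, -126, -498, -280  ⇒  Σ = -1005
Area = |Σ|/2 = 502.5.
Hole:
Apply Gauss's area formula: 2A = Σ (x_i·y_{i+1} − x_{i+1}·y_i), indices taken mod 3.
Σ = (-4) + (-12) + (32) = 16
Area = |Σ|/2 = 8.
Net area = 502.5 − 8 = 494.5.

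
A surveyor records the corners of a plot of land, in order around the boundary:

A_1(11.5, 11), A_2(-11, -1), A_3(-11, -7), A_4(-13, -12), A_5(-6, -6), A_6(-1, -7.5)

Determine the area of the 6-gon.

Apply the shoelace formula: 2A = Σ (x_i·y_{i+1} − x_{i+1}·y_i), indices taken mod 6.
Cross-terms: 109.5, 66, 41, 6, 39, 75.25  ⇒  Σ = 336.75
Area = |Σ|/2 = 168.375.

168.375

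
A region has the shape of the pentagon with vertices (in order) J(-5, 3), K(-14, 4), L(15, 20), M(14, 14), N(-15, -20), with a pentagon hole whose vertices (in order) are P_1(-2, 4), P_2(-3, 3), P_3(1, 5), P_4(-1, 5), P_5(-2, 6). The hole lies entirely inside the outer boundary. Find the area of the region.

Outer boundary:
Apply the shoelace (surveyor's) formula: 2A = Σ (x_i·y_{i+1} − x_{i+1}·y_i), indices taken mod 5.
Cross-terms: 22, -340, -70, -70, -145  ⇒  Σ = -603
Area = |Σ|/2 = 301.5.
Hole:
Σ = (6) + (-18) + (10) + (4) + (4) = 6
Area = |Σ|/2 = 3.
Net area = 301.5 − 3 = 298.5.

298.5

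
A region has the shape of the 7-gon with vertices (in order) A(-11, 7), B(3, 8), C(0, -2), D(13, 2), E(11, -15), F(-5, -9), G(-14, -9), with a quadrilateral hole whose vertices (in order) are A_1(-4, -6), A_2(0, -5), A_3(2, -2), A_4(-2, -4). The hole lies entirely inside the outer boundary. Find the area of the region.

Outer boundary:
Cross-terms: -109, -6, 26, -217, -174, -81, -197  ⇒  Σ = -758
Area = |Σ|/2 = 379.
Hole:
Apply the surveyor's formula: 2A = Σ (x_i·y_{i+1} − x_{i+1}·y_i), indices taken mod 4.
Σ = (20) + (10) + (-12) + (-4) = 14
Area = |Σ|/2 = 7.
Net area = 379 − 7 = 372.

372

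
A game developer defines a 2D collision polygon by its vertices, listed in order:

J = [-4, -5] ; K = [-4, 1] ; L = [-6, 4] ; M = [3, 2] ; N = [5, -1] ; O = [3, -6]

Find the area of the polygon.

68.5

Σ = (-24) + (-10) + (-24) + (-13) + (-27) + (-39) = -137
Area = |Σ|/2 = 68.5.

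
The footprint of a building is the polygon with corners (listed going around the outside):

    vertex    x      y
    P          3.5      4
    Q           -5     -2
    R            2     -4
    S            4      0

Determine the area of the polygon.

34.5

Apply the shoelace (surveyor's) formula: 2A = Σ (x_i·y_{i+1} − x_{i+1}·y_i), indices taken mod 4.
Σ = (13) + (24) + (16) + (16) = 69
Area = |Σ|/2 = 34.5.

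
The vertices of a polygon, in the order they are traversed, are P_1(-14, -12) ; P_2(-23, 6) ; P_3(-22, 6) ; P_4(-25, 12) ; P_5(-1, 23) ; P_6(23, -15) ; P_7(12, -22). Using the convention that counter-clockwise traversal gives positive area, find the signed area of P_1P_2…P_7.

Apply the surveyor's formula: 2A = Σ (x_i·y_{i+1} − x_{i+1}·y_i), indices taken mod 7.
Σ = (-360) + (-6) + (-114) + (-563) + (-514) + (-326) + (-452) = -2335
Signed area = Σ/2 = -1167.5 (negative ⇒ clockwise traversal).

-1167.5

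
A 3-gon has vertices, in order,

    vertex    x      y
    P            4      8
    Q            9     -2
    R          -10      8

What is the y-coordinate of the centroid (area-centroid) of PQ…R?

14/3

Apply the shoelace (surveyor's) formula. First the cross-terms c_i = x_i·y_{i+1} − x_{i+1}·y_i:
  -80, 52, -112  ⇒  2A = -140, A = -70.
Then Σ (y_i + y_{i+1})·c_i = -1960, so ȳ = -1960 / (6·(-70)) = 14/3.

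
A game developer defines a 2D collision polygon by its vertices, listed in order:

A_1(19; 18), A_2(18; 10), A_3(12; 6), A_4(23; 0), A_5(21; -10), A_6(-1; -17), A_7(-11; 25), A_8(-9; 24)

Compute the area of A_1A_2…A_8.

Apply the shoelace formula: 2A = Σ (x_i·y_{i+1} − x_{i+1}·y_i), indices taken mod 8.
Σ = (-134) + (-12) + (-138) + (-230) + (-367) + (-212) + (-39) + (-618) = -1750
Area = |Σ|/2 = 875.

875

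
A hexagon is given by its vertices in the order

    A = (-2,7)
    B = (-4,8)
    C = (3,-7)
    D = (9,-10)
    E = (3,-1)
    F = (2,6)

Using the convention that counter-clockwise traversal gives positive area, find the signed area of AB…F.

Σ = (12) + (4) + (33) + (21) + (20) + (26) = 116
Signed area = Σ/2 = 58 (positive ⇒ counter-clockwise traversal).

58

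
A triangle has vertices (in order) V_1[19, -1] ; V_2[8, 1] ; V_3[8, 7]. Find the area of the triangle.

Apply the shoelace (surveyor's) formula: 2A = Σ (x_i·y_{i+1} − x_{i+1}·y_i), indices taken mod 3.
V_1→V_2: (19)(1) − (8)(-1) = 27
V_2→V_3: (8)(7) − (8)(1) = 48
V_3→V_1: (8)(-1) − (19)(7) = -141
Σ = -66
Area = |Σ|/2 = 33.

33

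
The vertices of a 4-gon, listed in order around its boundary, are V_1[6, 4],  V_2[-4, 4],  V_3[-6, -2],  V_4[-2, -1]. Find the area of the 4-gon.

Apply the shoelace formula: 2A = Σ (x_i·y_{i+1} − x_{i+1}·y_i), indices taken mod 4.
Σ = (40) + (32) + (2) + (-2) = 72
Area = |Σ|/2 = 36.

36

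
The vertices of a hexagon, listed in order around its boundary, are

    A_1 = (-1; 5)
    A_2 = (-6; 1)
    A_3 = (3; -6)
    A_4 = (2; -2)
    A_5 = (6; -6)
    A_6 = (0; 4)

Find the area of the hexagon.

Apply Gauss's area formula: 2A = Σ (x_i·y_{i+1} − x_{i+1}·y_i), indices taken mod 6.
Cross-terms: 29, 33, 6, 0, 24, 4  ⇒  Σ = 96
Area = |Σ|/2 = 48.

48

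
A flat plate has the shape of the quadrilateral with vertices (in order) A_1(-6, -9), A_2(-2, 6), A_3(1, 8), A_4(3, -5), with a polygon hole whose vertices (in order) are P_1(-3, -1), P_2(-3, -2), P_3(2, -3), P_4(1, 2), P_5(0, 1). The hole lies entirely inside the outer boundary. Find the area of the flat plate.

Outer boundary:
Apply the shoelace formula: 2A = Σ (x_i·y_{i+1} − x_{i+1}·y_i), indices taken mod 4.
A_1→A_2: (-6)(6) − (-2)(-9) = -54
A_2→A_3: (-2)(8) − (1)(6) = -22
A_3→A_4: (1)(-5) − (3)(8) = -29
A_4→A_1: (3)(-9) − (-6)(-5) = -57
Σ = -162
Area = |Σ|/2 = 81.
Hole:
Σ = (3) + (13) + (7) + (1) + (3) = 27
Area = |Σ|/2 = 13.5.
Net area = 81 − 13.5 = 67.5.

67.5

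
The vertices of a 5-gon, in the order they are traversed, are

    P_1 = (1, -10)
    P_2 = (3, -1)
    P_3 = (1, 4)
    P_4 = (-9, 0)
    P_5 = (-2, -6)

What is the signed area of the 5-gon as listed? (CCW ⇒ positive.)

Σ = (29) + (13) + (36) + (54) + (26) = 158
Signed area = Σ/2 = 79 (positive ⇒ counter-clockwise traversal).

79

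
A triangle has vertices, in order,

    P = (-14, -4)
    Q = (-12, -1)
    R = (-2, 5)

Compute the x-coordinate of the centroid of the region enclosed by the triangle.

-28/3

Apply the surveyor's formula. First the cross-terms c_i = x_i·y_{i+1} − x_{i+1}·y_i:
  -34, -62, 78  ⇒  2A = -18, A = -9.
Then Σ (x_i + x_{i+1})·c_i = 504, so x̄ = 504 / (6·(-9)) = -28/3.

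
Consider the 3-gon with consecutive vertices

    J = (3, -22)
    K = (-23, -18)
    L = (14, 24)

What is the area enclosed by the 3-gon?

620

Apply Gauss's area formula: 2A = Σ (x_i·y_{i+1} − x_{i+1}·y_i), indices taken mod 3.
Σ = (-560) + (-300) + (-380) = -1240
Area = |Σ|/2 = 620.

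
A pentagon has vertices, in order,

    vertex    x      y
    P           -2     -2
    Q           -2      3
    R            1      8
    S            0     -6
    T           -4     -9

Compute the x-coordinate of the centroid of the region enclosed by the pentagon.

Apply the shoelace (surveyor's) formula. First the cross-terms c_i = x_i·y_{i+1} − x_{i+1}·y_i:
  -10, -19, -6, -24, -10  ⇒  2A = -69, A = -34.5.
Then Σ (x_i + x_{i+1})·c_i = 209, so x̄ = 209 / (6·(-34.5)) = -209/207.

-209/207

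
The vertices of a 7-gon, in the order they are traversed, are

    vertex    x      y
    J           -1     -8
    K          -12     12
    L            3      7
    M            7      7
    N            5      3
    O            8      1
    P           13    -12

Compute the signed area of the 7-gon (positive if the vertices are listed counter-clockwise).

-257

Apply Gauss's area formula: 2A = Σ (x_i·y_{i+1} − x_{i+1}·y_i), indices taken mod 7.
Σ = (-108) + (-120) + (-28) + (-14) + (-19) + (-109) + (-116) = -514
Signed area = Σ/2 = -257 (negative ⇒ clockwise traversal).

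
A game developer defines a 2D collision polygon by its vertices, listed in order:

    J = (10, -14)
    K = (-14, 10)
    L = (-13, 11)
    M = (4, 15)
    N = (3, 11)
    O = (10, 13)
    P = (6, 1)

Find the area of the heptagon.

296.5

Apply the surveyor's formula: 2A = Σ (x_i·y_{i+1} − x_{i+1}·y_i), indices taken mod 7.
Cross-terms: -96, -24, -239, -1, -71, -68, -94  ⇒  Σ = -593
Area = |Σ|/2 = 296.5.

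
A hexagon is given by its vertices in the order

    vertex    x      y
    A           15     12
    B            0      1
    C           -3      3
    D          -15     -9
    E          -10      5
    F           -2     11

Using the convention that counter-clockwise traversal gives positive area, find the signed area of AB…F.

Apply the shoelace (surveyor's) formula: 2A = Σ (x_i·y_{i+1} − x_{i+1}·y_i), indices taken mod 6.
Cross-terms: 15, 3, 72, -165, -100, -189  ⇒  Σ = -364
Signed area = Σ/2 = -182 (negative ⇒ clockwise traversal).

-182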